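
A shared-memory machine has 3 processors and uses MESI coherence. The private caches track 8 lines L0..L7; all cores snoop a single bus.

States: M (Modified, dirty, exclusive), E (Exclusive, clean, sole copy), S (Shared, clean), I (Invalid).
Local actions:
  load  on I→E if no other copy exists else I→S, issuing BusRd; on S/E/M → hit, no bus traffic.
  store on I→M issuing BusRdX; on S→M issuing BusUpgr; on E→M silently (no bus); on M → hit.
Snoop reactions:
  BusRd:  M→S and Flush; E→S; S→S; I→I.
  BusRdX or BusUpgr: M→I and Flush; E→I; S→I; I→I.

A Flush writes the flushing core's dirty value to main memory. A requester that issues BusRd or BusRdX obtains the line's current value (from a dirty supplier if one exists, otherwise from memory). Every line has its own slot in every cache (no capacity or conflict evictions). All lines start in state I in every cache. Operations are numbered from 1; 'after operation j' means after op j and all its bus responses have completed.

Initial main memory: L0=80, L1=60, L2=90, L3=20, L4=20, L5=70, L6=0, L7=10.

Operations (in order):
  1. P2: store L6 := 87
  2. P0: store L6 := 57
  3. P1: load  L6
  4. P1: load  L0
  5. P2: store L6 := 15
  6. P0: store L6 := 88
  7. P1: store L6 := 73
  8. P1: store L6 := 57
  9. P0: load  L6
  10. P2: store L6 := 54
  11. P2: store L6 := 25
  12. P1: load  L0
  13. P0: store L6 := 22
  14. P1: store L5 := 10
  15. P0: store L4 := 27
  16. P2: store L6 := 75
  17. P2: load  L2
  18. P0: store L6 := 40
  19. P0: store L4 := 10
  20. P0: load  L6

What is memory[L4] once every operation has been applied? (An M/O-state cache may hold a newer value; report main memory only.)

  op1 P2: store L6 := 87 → I/I/M on L6; bus BusRdX; mem=0
  op2 P0: store L6 := 57 → M/I/I on L6; bus BusRdX Flush; mem=87
  op3 P1: load  L6 → S/S/I on L6; bus BusRd Flush; mem=57
  op4 P1: load  L0 → I/E/I on L0; bus BusRd; mem=80
  op5 P2: store L6 := 15 → I/I/M on L6; bus BusRdX; mem=57
  op6 P0: store L6 := 88 → M/I/I on L6; bus BusRdX Flush; mem=15
  op7 P1: store L6 := 73 → I/M/I on L6; bus BusRdX Flush; mem=88
  op8 P1: store L6 := 57 → I/M/I on L6; bus (none); mem=88
  op9 P0: load  L6 → S/S/I on L6; bus BusRd Flush; mem=57
  op10 P2: store L6 := 54 → I/I/M on L6; bus BusRdX; mem=57
  op11 P2: store L6 := 25 → I/I/M on L6; bus (none); mem=57
  op12 P1: load  L0 → I/E/I on L0; bus (none); mem=80
  op13 P0: store L6 := 22 → M/I/I on L6; bus BusRdX Flush; mem=25
  op14 P1: store L5 := 10 → I/M/I on L5; bus BusRdX; mem=70
  op15 P0: store L4 := 27 → M/I/I on L4; bus BusRdX; mem=20
  op16 P2: store L6 := 75 → I/I/M on L6; bus BusRdX Flush; mem=22
  op17 P2: load  L2 → I/I/E on L2; bus BusRd; mem=90
  op18 P0: store L6 := 40 → M/I/I on L6; bus BusRdX Flush; mem=75
  op19 P0: store L4 := 10 → M/I/I on L4; bus (none); mem=20
  op20 P0: load  L6 → M/I/I on L6; bus (none); mem=75

memory[L4] = 20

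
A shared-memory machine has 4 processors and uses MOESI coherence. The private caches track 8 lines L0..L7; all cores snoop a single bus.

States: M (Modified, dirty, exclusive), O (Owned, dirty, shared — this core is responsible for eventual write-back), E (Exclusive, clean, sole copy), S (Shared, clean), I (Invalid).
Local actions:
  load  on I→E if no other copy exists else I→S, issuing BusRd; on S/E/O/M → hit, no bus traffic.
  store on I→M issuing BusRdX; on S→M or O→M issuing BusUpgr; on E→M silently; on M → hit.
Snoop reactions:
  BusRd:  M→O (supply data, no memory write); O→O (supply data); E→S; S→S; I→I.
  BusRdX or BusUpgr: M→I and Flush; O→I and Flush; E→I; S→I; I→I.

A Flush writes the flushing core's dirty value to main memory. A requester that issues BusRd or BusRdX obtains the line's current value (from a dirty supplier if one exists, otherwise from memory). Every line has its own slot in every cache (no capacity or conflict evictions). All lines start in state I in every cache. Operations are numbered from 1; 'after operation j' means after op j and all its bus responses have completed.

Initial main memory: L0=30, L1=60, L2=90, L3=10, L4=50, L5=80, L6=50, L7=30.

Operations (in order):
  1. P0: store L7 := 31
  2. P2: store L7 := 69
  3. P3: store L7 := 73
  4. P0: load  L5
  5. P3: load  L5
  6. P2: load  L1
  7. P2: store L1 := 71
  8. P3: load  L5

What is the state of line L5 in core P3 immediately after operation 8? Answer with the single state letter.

[1] P0: store L7 := 31 | P0:M(31), P1:I, P2:I, P3:I | bus: BusRdX
[2] P2: store L7 := 69 | P0:I, P1:I, P2:M(69), P3:I | bus: BusRdX,Flush
[3] P3: store L7 := 73 | P0:I, P1:I, P2:I, P3:M(73) | bus: BusRdX,Flush
[4] P0: load  L5 | P0:E(80), P1:I, P2:I, P3:I | bus: BusRd
[5] P3: load  L5 | P0:S(80), P1:I, P2:I, P3:S(80) | bus: BusRd
[6] P2: load  L1 | P0:I, P1:I, P2:E(60), P3:I | bus: BusRd
[7] P2: store L1 := 71 | P0:I, P1:I, P2:M(71), P3:I | bus: none
[8] P3: load  L5 | P0:S(80), P1:I, P2:I, P3:S(80) | bus: none

state = S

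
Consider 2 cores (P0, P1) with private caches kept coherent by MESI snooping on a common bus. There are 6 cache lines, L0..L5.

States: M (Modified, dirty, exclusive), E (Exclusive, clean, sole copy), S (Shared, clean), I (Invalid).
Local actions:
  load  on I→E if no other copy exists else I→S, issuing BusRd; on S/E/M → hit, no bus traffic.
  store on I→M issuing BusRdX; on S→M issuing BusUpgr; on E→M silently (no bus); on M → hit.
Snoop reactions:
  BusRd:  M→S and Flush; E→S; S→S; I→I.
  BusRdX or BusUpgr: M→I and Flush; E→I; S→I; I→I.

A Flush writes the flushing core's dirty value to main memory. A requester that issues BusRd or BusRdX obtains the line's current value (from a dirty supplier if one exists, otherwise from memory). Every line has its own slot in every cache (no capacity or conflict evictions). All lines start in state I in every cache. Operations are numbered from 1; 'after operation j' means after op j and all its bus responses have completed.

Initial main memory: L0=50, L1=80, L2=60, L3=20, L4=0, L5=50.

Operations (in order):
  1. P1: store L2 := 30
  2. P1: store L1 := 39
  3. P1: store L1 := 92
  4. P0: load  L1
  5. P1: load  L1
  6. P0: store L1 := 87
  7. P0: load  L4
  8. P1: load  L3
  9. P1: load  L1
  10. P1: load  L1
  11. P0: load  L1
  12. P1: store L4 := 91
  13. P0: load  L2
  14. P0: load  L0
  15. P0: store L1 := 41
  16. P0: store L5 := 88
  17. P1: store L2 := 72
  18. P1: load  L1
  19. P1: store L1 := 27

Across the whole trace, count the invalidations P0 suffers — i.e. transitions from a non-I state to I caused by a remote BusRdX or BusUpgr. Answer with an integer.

  op1 P1: store L2 := 30 → I/M on L2; bus BusRdX; mem=60
  op2 P1: store L1 := 39 → I/M on L1; bus BusRdX; mem=80
  op3 P1: store L1 := 92 → I/M on L1; bus (none); mem=80
  op4 P0: load  L1 → S/S on L1; bus BusRd Flush; mem=92
  op5 P1: load  L1 → S/S on L1; bus (none); mem=92
  op6 P0: store L1 := 87 → M/I on L1; bus BusUpgr; mem=92
  op7 P0: load  L4 → E/I on L4; bus BusRd; mem=0
  op8 P1: load  L3 → I/E on L3; bus BusRd; mem=20
  op9 P1: load  L1 → S/S on L1; bus BusRd Flush; mem=87
  op10 P1: load  L1 → S/S on L1; bus (none); mem=87
  op11 P0: load  L1 → S/S on L1; bus (none); mem=87
  op12 P1: store L4 := 91 → I/M on L4; bus BusRdX; mem=0
  op13 P0: load  L2 → S/S on L2; bus BusRd Flush; mem=30
  op14 P0: load  L0 → E/I on L0; bus BusRd; mem=50
  op15 P0: store L1 := 41 → M/I on L1; bus BusUpgr; mem=87
  op16 P0: store L5 := 88 → M/I on L5; bus BusRdX; mem=50
  op17 P1: store L2 := 72 → I/M on L2; bus BusUpgr; mem=30
  op18 P1: load  L1 → S/S on L1; bus BusRd Flush; mem=41
  op19 P1: store L1 := 27 → I/M on L1; bus BusUpgr; mem=41

invalidations = 3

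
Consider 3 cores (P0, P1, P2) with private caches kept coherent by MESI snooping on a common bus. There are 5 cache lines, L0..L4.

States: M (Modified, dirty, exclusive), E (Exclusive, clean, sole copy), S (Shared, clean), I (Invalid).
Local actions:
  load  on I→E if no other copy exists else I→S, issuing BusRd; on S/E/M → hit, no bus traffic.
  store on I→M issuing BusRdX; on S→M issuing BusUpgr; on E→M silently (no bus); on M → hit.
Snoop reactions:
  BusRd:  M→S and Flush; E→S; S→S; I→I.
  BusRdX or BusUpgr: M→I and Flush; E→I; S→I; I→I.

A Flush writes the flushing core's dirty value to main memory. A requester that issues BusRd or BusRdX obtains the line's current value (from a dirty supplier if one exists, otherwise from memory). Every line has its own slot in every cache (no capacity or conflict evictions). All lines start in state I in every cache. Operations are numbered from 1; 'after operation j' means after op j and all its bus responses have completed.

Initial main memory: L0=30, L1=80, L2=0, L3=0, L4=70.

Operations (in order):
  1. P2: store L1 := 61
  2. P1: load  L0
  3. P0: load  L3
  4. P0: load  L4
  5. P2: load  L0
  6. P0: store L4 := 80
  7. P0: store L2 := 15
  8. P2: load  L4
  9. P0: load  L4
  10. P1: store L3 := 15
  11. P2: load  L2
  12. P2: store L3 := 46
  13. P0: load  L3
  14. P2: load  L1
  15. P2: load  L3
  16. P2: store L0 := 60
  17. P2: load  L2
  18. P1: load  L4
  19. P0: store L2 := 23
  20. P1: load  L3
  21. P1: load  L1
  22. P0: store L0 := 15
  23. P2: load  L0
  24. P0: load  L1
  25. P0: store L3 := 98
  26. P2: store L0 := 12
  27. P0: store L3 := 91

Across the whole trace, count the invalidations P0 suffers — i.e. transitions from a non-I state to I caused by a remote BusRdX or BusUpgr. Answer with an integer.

invalidations = 2

[1] P2: store L1 := 61 | P0:I, P1:I, P2:M(61) | bus: BusRdX
[2] P1: load  L0 | P0:I, P1:E(30), P2:I | bus: BusRd
[3] P0: load  L3 | P0:E(0), P1:I, P2:I | bus: BusRd
[4] P0: load  L4 | P0:E(70), P1:I, P2:I | bus: BusRd
[5] P2: load  L0 | P0:I, P1:S(30), P2:S(30) | bus: BusRd
[6] P0: store L4 := 80 | P0:M(80), P1:I, P2:I | bus: none
[7] P0: store L2 := 15 | P0:M(15), P1:I, P2:I | bus: BusRdX
[8] P2: load  L4 | P0:S(80), P1:I, P2:S(80) | bus: BusRd,Flush
[9] P0: load  L4 | P0:S(80), P1:I, P2:S(80) | bus: none
[10] P1: store L3 := 15 | P0:I, P1:M(15), P2:I | bus: BusRdX
[11] P2: load  L2 | P0:S(15), P1:I, P2:S(15) | bus: BusRd,Flush
[12] P2: store L3 := 46 | P0:I, P1:I, P2:M(46) | bus: BusRdX,Flush
[13] P0: load  L3 | P0:S(46), P1:I, P2:S(46) | bus: BusRd,Flush
[14] P2: load  L1 | P0:I, P1:I, P2:M(61) | bus: none
[15] P2: load  L3 | P0:S(46), P1:I, P2:S(46) | bus: none
[16] P2: store L0 := 60 | P0:I, P1:I, P2:M(60) | bus: BusUpgr
[17] P2: load  L2 | P0:S(15), P1:I, P2:S(15) | bus: none
[18] P1: load  L4 | P0:S(80), P1:S(80), P2:S(80) | bus: BusRd
[19] P0: store L2 := 23 | P0:M(23), P1:I, P2:I | bus: BusUpgr
[20] P1: load  L3 | P0:S(46), P1:S(46), P2:S(46) | bus: BusRd
[21] P1: load  L1 | P0:I, P1:S(61), P2:S(61) | bus: BusRd,Flush
[22] P0: store L0 := 15 | P0:M(15), P1:I, P2:I | bus: BusRdX,Flush
[23] P2: load  L0 | P0:S(15), P1:I, P2:S(15) | bus: BusRd,Flush
[24] P0: load  L1 | P0:S(61), P1:S(61), P2:S(61) | bus: BusRd
[25] P0: store L3 := 98 | P0:M(98), P1:I, P2:I | bus: BusUpgr
[26] P2: store L0 := 12 | P0:I, P1:I, P2:M(12) | bus: BusUpgr
[27] P0: store L3 := 91 | P0:M(91), P1:I, P2:I | bus: none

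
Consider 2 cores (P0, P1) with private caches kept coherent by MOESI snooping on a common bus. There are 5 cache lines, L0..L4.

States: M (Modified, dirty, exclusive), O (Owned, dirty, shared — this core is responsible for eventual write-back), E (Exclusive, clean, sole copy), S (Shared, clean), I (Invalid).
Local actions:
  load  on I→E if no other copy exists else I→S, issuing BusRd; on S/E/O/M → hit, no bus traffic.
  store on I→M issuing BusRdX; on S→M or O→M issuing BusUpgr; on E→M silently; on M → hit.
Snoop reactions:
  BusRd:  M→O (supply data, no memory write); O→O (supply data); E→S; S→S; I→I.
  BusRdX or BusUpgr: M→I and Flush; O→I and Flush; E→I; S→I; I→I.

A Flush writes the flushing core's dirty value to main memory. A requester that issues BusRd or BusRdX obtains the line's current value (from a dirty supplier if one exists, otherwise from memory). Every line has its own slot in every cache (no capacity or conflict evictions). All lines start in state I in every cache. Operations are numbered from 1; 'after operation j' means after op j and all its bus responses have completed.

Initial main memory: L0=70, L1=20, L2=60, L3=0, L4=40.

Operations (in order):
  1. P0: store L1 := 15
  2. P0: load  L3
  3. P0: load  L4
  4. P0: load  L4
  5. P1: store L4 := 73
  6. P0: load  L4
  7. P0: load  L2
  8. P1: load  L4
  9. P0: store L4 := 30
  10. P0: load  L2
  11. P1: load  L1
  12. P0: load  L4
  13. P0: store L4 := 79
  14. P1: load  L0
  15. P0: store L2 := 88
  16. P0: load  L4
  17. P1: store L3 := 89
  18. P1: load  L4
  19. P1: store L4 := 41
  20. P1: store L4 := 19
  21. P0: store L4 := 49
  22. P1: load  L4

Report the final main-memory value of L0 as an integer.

1. P0: store L1 := 15  bus=[BusRdX]  L1: P0=M P1=I  mem[L1]=20
2. P0: load  L3  bus=[BusRd]  L3: P0=E P1=I  mem[L3]=0
3. P0: load  L4  bus=[BusRd]  L4: P0=E P1=I  mem[L4]=40
4. P0: load  L4  bus=[-]  L4: P0=E P1=I  mem[L4]=40
5. P1: store L4 := 73  bus=[BusRdX]  L4: P0=I P1=M  mem[L4]=40
6. P0: load  L4  bus=[BusRd]  L4: P0=S P1=O  mem[L4]=40
7. P0: load  L2  bus=[BusRd]  L2: P0=E P1=I  mem[L2]=60
8. P1: load  L4  bus=[-]  L4: P0=S P1=O  mem[L4]=40
9. P0: store L4 := 30  bus=[BusUpgr,Flush]  L4: P0=M P1=I  mem[L4]=73
10. P0: load  L2  bus=[-]  L2: P0=E P1=I  mem[L2]=60
11. P1: load  L1  bus=[BusRd]  L1: P0=O P1=S  mem[L1]=20
12. P0: load  L4  bus=[-]  L4: P0=M P1=I  mem[L4]=73
13. P0: store L4 := 79  bus=[-]  L4: P0=M P1=I  mem[L4]=73
14. P1: load  L0  bus=[BusRd]  L0: P0=I P1=E  mem[L0]=70
15. P0: store L2 := 88  bus=[-]  L2: P0=M P1=I  mem[L2]=60
16. P0: load  L4  bus=[-]  L4: P0=M P1=I  mem[L4]=73
17. P1: store L3 := 89  bus=[BusRdX]  L3: P0=I P1=M  mem[L3]=0
18. P1: load  L4  bus=[BusRd]  L4: P0=O P1=S  mem[L4]=73
19. P1: store L4 := 41  bus=[BusUpgr,Flush]  L4: P0=I P1=M  mem[L4]=79
20. P1: store L4 := 19  bus=[-]  L4: P0=I P1=M  mem[L4]=79
21. P0: store L4 := 49  bus=[BusRdX,Flush]  L4: P0=M P1=I  mem[L4]=19
22. P1: load  L4  bus=[BusRd]  L4: P0=O P1=S  mem[L4]=19

memory[L0] = 70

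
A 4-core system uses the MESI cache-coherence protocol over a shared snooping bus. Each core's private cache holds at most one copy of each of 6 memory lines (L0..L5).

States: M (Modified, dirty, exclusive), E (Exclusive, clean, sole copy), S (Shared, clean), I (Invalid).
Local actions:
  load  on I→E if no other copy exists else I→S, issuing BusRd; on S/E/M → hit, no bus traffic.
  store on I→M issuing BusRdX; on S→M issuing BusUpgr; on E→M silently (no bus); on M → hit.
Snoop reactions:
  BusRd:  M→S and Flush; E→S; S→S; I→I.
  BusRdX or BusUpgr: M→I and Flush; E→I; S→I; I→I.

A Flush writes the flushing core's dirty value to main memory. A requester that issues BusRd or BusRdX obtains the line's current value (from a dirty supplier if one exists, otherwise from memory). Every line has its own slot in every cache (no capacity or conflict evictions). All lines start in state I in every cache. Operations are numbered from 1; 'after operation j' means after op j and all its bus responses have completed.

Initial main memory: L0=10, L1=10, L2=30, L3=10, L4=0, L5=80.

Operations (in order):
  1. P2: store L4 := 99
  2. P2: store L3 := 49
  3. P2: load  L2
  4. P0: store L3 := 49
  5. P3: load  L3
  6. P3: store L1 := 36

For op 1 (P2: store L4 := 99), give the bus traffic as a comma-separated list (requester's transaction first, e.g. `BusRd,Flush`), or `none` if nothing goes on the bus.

[1] P2: store L4 := 99 | P0:I, P1:I, P2:M(99), P3:I | bus: BusRdX
[2] P2: store L3 := 49 | P0:I, P1:I, P2:M(49), P3:I | bus: BusRdX
[3] P2: load  L2 | P0:I, P1:I, P2:E(30), P3:I | bus: BusRd
[4] P0: store L3 := 49 | P0:M(49), P1:I, P2:I, P3:I | bus: BusRdX,Flush
[5] P3: load  L3 | P0:S(49), P1:I, P2:I, P3:S(49) | bus: BusRd,Flush
[6] P3: store L1 := 36 | P0:I, P1:I, P2:I, P3:M(36) | bus: BusRdX

bus = BusRdX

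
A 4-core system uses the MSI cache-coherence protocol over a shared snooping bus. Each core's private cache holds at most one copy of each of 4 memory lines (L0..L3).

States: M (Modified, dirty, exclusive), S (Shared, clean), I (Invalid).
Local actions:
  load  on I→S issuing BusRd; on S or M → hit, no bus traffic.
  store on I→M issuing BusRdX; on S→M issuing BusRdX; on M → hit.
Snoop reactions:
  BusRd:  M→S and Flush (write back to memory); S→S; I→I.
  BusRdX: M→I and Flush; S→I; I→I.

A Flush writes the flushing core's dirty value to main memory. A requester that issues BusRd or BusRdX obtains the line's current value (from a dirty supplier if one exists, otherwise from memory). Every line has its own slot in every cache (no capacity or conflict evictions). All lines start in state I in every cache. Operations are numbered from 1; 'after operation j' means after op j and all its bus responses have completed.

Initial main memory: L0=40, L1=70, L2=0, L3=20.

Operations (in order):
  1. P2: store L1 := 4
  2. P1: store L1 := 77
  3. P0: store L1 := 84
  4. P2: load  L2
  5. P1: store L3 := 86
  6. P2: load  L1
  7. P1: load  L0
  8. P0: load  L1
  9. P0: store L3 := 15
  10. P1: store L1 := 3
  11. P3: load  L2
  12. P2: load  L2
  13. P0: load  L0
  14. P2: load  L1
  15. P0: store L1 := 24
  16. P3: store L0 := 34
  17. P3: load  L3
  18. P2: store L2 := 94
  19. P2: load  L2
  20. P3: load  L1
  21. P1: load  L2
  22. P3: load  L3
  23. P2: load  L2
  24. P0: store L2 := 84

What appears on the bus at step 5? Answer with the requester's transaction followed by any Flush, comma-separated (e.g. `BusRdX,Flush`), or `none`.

  op1 P2: store L1 := 4 → I/I/M/I on L1; bus BusRdX; mem=70
  op2 P1: store L1 := 77 → I/M/I/I on L1; bus BusRdX Flush; mem=4
  op3 P0: store L1 := 84 → M/I/I/I on L1; bus BusRdX Flush; mem=77
  op4 P2: load  L2 → I/I/S/I on L2; bus BusRd; mem=0
  op5 P1: store L3 := 86 → I/M/I/I on L3; bus BusRdX; mem=20
  op6 P2: load  L1 → S/I/S/I on L1; bus BusRd Flush; mem=84
  op7 P1: load  L0 → I/S/I/I on L0; bus BusRd; mem=40
  op8 P0: load  L1 → S/I/S/I on L1; bus (none); mem=84
  op9 P0: store L3 := 15 → M/I/I/I on L3; bus BusRdX Flush; mem=86
  op10 P1: store L1 := 3 → I/M/I/I on L1; bus BusRdX; mem=84
  op11 P3: load  L2 → I/I/S/S on L2; bus BusRd; mem=0
  op12 P2: load  L2 → I/I/S/S on L2; bus (none); mem=0
  op13 P0: load  L0 → S/S/I/I on L0; bus BusRd; mem=40
  op14 P2: load  L1 → I/S/S/I on L1; bus BusRd Flush; mem=3
  op15 P0: store L1 := 24 → M/I/I/I on L1; bus BusRdX; mem=3
  op16 P3: store L0 := 34 → I/I/I/M on L0; bus BusRdX; mem=40
  op17 P3: load  L3 → S/I/I/S on L3; bus BusRd Flush; mem=15
  op18 P2: store L2 := 94 → I/I/M/I on L2; bus BusRdX; mem=0
  op19 P2: load  L2 → I/I/M/I on L2; bus (none); mem=0
  op20 P3: load  L1 → S/I/I/S on L1; bus BusRd Flush; mem=24
  op21 P1: load  L2 → I/S/S/I on L2; bus BusRd Flush; mem=94
  op22 P3: load  L3 → S/I/I/S on L3; bus (none); mem=15
  op23 P2: load  L2 → I/S/S/I on L2; bus (none); mem=94
  op24 P0: store L2 := 84 → M/I/I/I on L2; bus BusRdX; mem=94

bus = BusRdX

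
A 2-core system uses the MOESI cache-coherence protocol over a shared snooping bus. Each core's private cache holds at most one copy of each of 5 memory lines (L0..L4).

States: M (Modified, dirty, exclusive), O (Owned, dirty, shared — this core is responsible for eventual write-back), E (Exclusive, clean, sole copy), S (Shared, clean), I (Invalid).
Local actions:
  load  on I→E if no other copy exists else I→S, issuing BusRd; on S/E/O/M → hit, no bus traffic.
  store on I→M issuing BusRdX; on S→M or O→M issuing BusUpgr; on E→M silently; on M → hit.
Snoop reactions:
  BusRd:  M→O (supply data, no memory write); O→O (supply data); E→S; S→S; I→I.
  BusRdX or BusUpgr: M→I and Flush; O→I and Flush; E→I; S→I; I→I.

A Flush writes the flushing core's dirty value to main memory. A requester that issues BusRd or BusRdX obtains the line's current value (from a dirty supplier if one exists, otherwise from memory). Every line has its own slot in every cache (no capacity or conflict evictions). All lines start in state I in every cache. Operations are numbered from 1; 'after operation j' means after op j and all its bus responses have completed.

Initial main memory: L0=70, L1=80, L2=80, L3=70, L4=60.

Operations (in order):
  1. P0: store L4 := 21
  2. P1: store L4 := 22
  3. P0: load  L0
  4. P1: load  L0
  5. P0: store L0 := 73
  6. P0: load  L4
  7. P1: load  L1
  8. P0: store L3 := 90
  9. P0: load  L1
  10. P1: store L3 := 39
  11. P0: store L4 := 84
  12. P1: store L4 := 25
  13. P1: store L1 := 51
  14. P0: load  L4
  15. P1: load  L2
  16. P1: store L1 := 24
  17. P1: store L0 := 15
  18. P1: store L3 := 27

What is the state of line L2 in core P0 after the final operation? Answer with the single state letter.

state = I

  op1 P0: store L4 := 21 → M/I on L4; bus BusRdX; mem=60
  op2 P1: store L4 := 22 → I/M on L4; bus BusRdX Flush; mem=21
  op3 P0: load  L0 → E/I on L0; bus BusRd; mem=70
  op4 P1: load  L0 → S/S on L0; bus BusRd; mem=70
  op5 P0: store L0 := 73 → M/I on L0; bus BusUpgr; mem=70
  op6 P0: load  L4 → S/O on L4; bus BusRd; mem=21
  op7 P1: load  L1 → I/E on L1; bus BusRd; mem=80
  op8 P0: store L3 := 90 → M/I on L3; bus BusRdX; mem=70
  op9 P0: load  L1 → S/S on L1; bus BusRd; mem=80
  op10 P1: store L3 := 39 → I/M on L3; bus BusRdX Flush; mem=90
  op11 P0: store L4 := 84 → M/I on L4; bus BusUpgr Flush; mem=22
  op12 P1: store L4 := 25 → I/M on L4; bus BusRdX Flush; mem=84
  op13 P1: store L1 := 51 → I/M on L1; bus BusUpgr; mem=80
  op14 P0: load  L4 → S/O on L4; bus BusRd; mem=84
  op15 P1: load  L2 → I/E on L2; bus BusRd; mem=80
  op16 P1: store L1 := 24 → I/M on L1; bus (none); mem=80
  op17 P1: store L0 := 15 → I/M on L0; bus BusRdX Flush; mem=73
  op18 P1: store L3 := 27 → I/M on L3; bus (none); mem=90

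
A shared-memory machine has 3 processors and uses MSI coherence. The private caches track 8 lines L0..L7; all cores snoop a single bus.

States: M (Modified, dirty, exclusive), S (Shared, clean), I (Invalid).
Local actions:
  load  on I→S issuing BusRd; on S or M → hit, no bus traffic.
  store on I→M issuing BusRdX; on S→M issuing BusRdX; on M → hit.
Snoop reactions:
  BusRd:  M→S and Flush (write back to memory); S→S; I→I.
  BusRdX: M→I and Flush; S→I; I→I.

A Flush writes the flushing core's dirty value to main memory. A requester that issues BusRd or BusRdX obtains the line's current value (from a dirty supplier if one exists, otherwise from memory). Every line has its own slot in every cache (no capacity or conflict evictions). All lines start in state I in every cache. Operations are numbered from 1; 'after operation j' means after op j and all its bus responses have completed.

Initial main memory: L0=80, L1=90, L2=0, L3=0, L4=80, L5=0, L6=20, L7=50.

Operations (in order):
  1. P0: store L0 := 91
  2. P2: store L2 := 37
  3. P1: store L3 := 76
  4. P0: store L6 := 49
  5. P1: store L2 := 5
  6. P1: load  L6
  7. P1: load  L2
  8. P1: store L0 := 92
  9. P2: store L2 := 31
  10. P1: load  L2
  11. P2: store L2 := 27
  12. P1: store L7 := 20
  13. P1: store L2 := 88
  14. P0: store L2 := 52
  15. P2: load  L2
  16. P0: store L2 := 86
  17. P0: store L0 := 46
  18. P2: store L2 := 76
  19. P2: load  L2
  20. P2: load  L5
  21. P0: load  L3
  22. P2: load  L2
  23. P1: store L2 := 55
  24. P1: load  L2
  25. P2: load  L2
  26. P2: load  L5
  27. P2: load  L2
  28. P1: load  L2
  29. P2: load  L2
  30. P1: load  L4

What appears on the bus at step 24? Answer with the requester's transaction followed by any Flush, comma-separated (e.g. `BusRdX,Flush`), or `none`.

bus = none

1. P0: store L0 := 91  bus=[BusRdX]  L0: P0=M P1=I P2=I  mem[L0]=80
2. P2: store L2 := 37  bus=[BusRdX]  L2: P0=I P1=I P2=M  mem[L2]=0
3. P1: store L3 := 76  bus=[BusRdX]  L3: P0=I P1=M P2=I  mem[L3]=0
4. P0: store L6 := 49  bus=[BusRdX]  L6: P0=M P1=I P2=I  mem[L6]=20
5. P1: store L2 := 5  bus=[BusRdX,Flush]  L2: P0=I P1=M P2=I  mem[L2]=37
6. P1: load  L6  bus=[BusRd,Flush]  L6: P0=S P1=S P2=I  mem[L6]=49
7. P1: load  L2  bus=[-]  L2: P0=I P1=M P2=I  mem[L2]=37
8. P1: store L0 := 92  bus=[BusRdX,Flush]  L0: P0=I P1=M P2=I  mem[L0]=91
9. P2: store L2 := 31  bus=[BusRdX,Flush]  L2: P0=I P1=I P2=M  mem[L2]=5
10. P1: load  L2  bus=[BusRd,Flush]  L2: P0=I P1=S P2=S  mem[L2]=31
11. P2: store L2 := 27  bus=[BusRdX]  L2: P0=I P1=I P2=M  mem[L2]=31
12. P1: store L7 := 20  bus=[BusRdX]  L7: P0=I P1=M P2=I  mem[L7]=50
13. P1: store L2 := 88  bus=[BusRdX,Flush]  L2: P0=I P1=M P2=I  mem[L2]=27
14. P0: store L2 := 52  bus=[BusRdX,Flush]  L2: P0=M P1=I P2=I  mem[L2]=88
15. P2: load  L2  bus=[BusRd,Flush]  L2: P0=S P1=I P2=S  mem[L2]=52
16. P0: store L2 := 86  bus=[BusRdX]  L2: P0=M P1=I P2=I  mem[L2]=52
17. P0: store L0 := 46  bus=[BusRdX,Flush]  L0: P0=M P1=I P2=I  mem[L0]=92
18. P2: store L2 := 76  bus=[BusRdX,Flush]  L2: P0=I P1=I P2=M  mem[L2]=86
19. P2: load  L2  bus=[-]  L2: P0=I P1=I P2=M  mem[L2]=86
20. P2: load  L5  bus=[BusRd]  L5: P0=I P1=I P2=S  mem[L5]=0
21. P0: load  L3  bus=[BusRd,Flush]  L3: P0=S P1=S P2=I  mem[L3]=76
22. P2: load  L2  bus=[-]  L2: P0=I P1=I P2=M  mem[L2]=86
23. P1: store L2 := 55  bus=[BusRdX,Flush]  L2: P0=I P1=M P2=I  mem[L2]=76
24. P1: load  L2  bus=[-]  L2: P0=I P1=M P2=I  mem[L2]=76
25. P2: load  L2  bus=[BusRd,Flush]  L2: P0=I P1=S P2=S  mem[L2]=55
26. P2: load  L5  bus=[-]  L5: P0=I P1=I P2=S  mem[L5]=0
27. P2: load  L2  bus=[-]  L2: P0=I P1=S P2=S  mem[L2]=55
28. P1: load  L2  bus=[-]  L2: P0=I P1=S P2=S  mem[L2]=55
29. P2: load  L2  bus=[-]  L2: P0=I P1=S P2=S  mem[L2]=55
30. P1: load  L4  bus=[BusRd]  L4: P0=I P1=S P2=I  mem[L4]=80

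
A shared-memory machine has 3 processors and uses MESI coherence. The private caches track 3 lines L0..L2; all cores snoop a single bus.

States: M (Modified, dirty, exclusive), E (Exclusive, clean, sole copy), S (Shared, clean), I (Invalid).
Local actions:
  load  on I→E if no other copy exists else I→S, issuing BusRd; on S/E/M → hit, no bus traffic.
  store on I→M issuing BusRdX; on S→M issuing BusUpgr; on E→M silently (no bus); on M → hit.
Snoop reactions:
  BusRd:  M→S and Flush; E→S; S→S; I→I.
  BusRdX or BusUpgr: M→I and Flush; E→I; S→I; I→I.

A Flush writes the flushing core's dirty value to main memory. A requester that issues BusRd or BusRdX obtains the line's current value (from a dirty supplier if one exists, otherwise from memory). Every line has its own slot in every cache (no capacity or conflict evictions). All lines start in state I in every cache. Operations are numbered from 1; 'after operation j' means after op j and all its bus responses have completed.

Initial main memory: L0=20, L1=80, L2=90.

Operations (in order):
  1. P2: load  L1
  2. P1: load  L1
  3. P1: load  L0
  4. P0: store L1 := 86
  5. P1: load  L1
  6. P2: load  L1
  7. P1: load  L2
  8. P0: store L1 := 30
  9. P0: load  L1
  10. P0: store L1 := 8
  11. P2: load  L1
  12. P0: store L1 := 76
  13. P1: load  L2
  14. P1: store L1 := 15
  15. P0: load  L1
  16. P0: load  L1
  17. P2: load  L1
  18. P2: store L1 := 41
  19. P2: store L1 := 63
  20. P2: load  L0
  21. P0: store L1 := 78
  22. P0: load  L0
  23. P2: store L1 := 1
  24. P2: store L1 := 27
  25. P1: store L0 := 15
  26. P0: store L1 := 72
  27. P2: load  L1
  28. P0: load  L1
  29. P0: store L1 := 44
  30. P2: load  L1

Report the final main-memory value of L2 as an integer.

memory[L2] = 90

  op1 P2: load  L1 → I/I/E on L1; bus BusRd; mem=80
  op2 P1: load  L1 → I/S/S on L1; bus BusRd; mem=80
  op3 P1: load  L0 → I/E/I on L0; bus BusRd; mem=20
  op4 P0: store L1 := 86 → M/I/I on L1; bus BusRdX; mem=80
  op5 P1: load  L1 → S/S/I on L1; bus BusRd Flush; mem=86
  op6 P2: load  L1 → S/S/S on L1; bus BusRd; mem=86
  op7 P1: load  L2 → I/E/I on L2; bus BusRd; mem=90
  op8 P0: store L1 := 30 → M/I/I on L1; bus BusUpgr; mem=86
  op9 P0: load  L1 → M/I/I on L1; bus (none); mem=86
  op10 P0: store L1 := 8 → M/I/I on L1; bus (none); mem=86
  op11 P2: load  L1 → S/I/S on L1; bus BusRd Flush; mem=8
  op12 P0: store L1 := 76 → M/I/I on L1; bus BusUpgr; mem=8
  op13 P1: load  L2 → I/E/I on L2; bus (none); mem=90
  op14 P1: store L1 := 15 → I/M/I on L1; bus BusRdX Flush; mem=76
  op15 P0: load  L1 → S/S/I on L1; bus BusRd Flush; mem=15
  op16 P0: load  L1 → S/S/I on L1; bus (none); mem=15
  op17 P2: load  L1 → S/S/S on L1; bus BusRd; mem=15
  op18 P2: store L1 := 41 → I/I/M on L1; bus BusUpgr; mem=15
  op19 P2: store L1 := 63 → I/I/M on L1; bus (none); mem=15
  op20 P2: load  L0 → I/S/S on L0; bus BusRd; mem=20
  op21 P0: store L1 := 78 → M/I/I on L1; bus BusRdX Flush; mem=63
  op22 P0: load  L0 → S/S/S on L0; bus BusRd; mem=20
  op23 P2: store L1 := 1 → I/I/M on L1; bus BusRdX Flush; mem=78
  op24 P2: store L1 := 27 → I/I/M on L1; bus (none); mem=78
  op25 P1: store L0 := 15 → I/M/I on L0; bus BusUpgr; mem=20
  op26 P0: store L1 := 72 → M/I/I on L1; bus BusRdX Flush; mem=27
  op27 P2: load  L1 → S/I/S on L1; bus BusRd Flush; mem=72
  op28 P0: load  L1 → S/I/S on L1; bus (none); mem=72
  op29 P0: store L1 := 44 → M/I/I on L1; bus BusUpgr; mem=72
  op30 P2: load  L1 → S/I/S on L1; bus BusRd Flush; mem=44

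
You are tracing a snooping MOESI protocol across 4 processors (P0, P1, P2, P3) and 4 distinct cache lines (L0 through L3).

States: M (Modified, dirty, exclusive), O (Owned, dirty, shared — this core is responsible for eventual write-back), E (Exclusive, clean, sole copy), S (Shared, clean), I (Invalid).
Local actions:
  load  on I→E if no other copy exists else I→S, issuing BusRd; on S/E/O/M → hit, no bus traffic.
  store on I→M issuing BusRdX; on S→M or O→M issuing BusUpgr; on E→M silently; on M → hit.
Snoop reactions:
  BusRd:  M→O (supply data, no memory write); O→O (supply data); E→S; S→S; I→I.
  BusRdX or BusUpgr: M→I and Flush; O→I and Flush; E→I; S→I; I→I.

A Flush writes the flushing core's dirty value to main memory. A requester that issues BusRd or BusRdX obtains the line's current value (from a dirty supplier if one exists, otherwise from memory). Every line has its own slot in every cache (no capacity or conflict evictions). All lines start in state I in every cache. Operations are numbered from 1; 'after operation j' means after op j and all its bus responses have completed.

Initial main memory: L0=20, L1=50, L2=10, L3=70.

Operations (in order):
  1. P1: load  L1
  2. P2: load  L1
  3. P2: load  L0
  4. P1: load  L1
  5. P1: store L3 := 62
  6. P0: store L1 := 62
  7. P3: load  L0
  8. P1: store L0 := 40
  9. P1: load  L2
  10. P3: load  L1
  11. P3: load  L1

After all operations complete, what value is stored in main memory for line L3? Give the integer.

step 1: P1: load  L1  ⟶  IEII  (L1)  txn=BusRd  M[L1]=50
step 2: P2: load  L1  ⟶  ISSI  (L1)  txn=BusRd  M[L1]=50
step 3: P2: load  L0  ⟶  IIEI  (L0)  txn=BusRd  M[L0]=20
step 4: P1: load  L1  ⟶  ISSI  (L1)  txn=∅  M[L1]=50
step 5: P1: store L3 := 62  ⟶  IMII  (L3)  txn=BusRdX  M[L3]=70
step 6: P0: store L1 := 62  ⟶  MIII  (L1)  txn=BusRdX  M[L1]=50
step 7: P3: load  L0  ⟶  IISS  (L0)  txn=BusRd  M[L0]=20
step 8: P1: store L0 := 40  ⟶  IMII  (L0)  txn=BusRdX  M[L0]=20
step 9: P1: load  L2  ⟶  IEII  (L2)  txn=BusRd  M[L2]=10
step 10: P3: load  L1  ⟶  OIIS  (L1)  txn=BusRd  M[L1]=50
step 11: P3: load  L1  ⟶  OIIS  (L1)  txn=∅  M[L1]=50

memory[L3] = 70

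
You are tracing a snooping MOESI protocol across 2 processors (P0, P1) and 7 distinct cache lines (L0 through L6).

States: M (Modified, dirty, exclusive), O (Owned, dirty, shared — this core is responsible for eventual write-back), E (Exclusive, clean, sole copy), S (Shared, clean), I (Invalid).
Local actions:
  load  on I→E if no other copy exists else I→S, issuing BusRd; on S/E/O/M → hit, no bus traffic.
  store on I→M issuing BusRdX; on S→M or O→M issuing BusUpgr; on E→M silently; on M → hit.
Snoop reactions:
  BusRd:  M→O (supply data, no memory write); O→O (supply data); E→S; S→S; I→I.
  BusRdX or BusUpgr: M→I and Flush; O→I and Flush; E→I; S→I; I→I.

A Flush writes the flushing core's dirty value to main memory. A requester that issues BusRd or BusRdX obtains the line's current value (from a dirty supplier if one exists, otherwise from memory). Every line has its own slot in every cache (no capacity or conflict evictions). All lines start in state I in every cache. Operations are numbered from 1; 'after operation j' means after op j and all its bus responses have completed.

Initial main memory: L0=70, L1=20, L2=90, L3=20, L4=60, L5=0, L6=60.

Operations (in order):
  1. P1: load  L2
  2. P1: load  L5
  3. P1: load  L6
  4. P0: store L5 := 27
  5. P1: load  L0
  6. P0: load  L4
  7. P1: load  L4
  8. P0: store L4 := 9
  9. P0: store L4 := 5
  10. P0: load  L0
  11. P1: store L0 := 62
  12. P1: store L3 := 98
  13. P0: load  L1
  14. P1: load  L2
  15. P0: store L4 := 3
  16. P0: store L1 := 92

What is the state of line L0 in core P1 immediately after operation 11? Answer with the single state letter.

step 1: P1: load  L2  ⟶  IE  (L2)  txn=BusRd  M[L2]=90
step 2: P1: load  L5  ⟶  IE  (L5)  txn=BusRd  M[L5]=0
step 3: P1: load  L6  ⟶  IE  (L6)  txn=BusRd  M[L6]=60
step 4: P0: store L5 := 27  ⟶  MI  (L5)  txn=BusRdX  M[L5]=0
step 5: P1: load  L0  ⟶  IE  (L0)  txn=BusRd  M[L0]=70
step 6: P0: load  L4  ⟶  EI  (L4)  txn=BusRd  M[L4]=60
step 7: P1: load  L4  ⟶  SS  (L4)  txn=BusRd  M[L4]=60
step 8: P0: store L4 := 9  ⟶  MI  (L4)  txn=BusUpgr  M[L4]=60
step 9: P0: store L4 := 5  ⟶  MI  (L4)  txn=∅  M[L4]=60
step 10: P0: load  L0  ⟶  SS  (L0)  txn=BusRd  M[L0]=70
step 11: P1: store L0 := 62  ⟶  IM  (L0)  txn=BusUpgr  M[L0]=70
step 12: P1: store L3 := 98  ⟶  IM  (L3)  txn=BusRdX  M[L3]=20
step 13: P0: load  L1  ⟶  EI  (L1)  txn=BusRd  M[L1]=20
step 14: P1: load  L2  ⟶  IE  (L2)  txn=∅  M[L2]=90
step 15: P0: store L4 := 3  ⟶  MI  (L4)  txn=∅  M[L4]=60
step 16: P0: store L1 := 92  ⟶  MI  (L1)  txn=∅  M[L1]=20

state = M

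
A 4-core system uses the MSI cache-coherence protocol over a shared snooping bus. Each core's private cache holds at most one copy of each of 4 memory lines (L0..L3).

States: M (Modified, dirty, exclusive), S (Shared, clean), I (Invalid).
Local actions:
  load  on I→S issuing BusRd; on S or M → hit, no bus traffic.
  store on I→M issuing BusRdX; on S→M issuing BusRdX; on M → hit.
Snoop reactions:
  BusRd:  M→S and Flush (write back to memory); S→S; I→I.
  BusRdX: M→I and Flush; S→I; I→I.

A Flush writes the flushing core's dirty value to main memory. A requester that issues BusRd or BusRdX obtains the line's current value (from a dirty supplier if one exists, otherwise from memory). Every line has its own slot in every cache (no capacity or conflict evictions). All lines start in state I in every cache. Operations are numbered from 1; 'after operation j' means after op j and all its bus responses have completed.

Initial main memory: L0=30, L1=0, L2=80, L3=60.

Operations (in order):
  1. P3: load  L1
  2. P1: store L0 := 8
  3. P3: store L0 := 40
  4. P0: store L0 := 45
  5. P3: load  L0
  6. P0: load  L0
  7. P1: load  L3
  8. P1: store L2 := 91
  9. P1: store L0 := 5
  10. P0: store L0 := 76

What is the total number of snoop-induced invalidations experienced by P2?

1. P3: load  L1  bus=[BusRd]  L1: P0=I P1=I P2=I P3=S  mem[L1]=0
2. P1: store L0 := 8  bus=[BusRdX]  L0: P0=I P1=M P2=I P3=I  mem[L0]=30
3. P3: store L0 := 40  bus=[BusRdX,Flush]  L0: P0=I P1=I P2=I P3=M  mem[L0]=8
4. P0: store L0 := 45  bus=[BusRdX,Flush]  L0: P0=M P1=I P2=I P3=I  mem[L0]=40
5. P3: load  L0  bus=[BusRd,Flush]  L0: P0=S P1=I P2=I P3=S  mem[L0]=45
6. P0: load  L0  bus=[-]  L0: P0=S P1=I P2=I P3=S  mem[L0]=45
7. P1: load  L3  bus=[BusRd]  L3: P0=I P1=S P2=I P3=I  mem[L3]=60
8. P1: store L2 := 91  bus=[BusRdX]  L2: P0=I P1=M P2=I P3=I  mem[L2]=80
9. P1: store L0 := 5  bus=[BusRdX]  L0: P0=I P1=M P2=I P3=I  mem[L0]=45
10. P0: store L0 := 76  bus=[BusRdX,Flush]  L0: P0=M P1=I P2=I P3=I  mem[L0]=5

invalidations = 0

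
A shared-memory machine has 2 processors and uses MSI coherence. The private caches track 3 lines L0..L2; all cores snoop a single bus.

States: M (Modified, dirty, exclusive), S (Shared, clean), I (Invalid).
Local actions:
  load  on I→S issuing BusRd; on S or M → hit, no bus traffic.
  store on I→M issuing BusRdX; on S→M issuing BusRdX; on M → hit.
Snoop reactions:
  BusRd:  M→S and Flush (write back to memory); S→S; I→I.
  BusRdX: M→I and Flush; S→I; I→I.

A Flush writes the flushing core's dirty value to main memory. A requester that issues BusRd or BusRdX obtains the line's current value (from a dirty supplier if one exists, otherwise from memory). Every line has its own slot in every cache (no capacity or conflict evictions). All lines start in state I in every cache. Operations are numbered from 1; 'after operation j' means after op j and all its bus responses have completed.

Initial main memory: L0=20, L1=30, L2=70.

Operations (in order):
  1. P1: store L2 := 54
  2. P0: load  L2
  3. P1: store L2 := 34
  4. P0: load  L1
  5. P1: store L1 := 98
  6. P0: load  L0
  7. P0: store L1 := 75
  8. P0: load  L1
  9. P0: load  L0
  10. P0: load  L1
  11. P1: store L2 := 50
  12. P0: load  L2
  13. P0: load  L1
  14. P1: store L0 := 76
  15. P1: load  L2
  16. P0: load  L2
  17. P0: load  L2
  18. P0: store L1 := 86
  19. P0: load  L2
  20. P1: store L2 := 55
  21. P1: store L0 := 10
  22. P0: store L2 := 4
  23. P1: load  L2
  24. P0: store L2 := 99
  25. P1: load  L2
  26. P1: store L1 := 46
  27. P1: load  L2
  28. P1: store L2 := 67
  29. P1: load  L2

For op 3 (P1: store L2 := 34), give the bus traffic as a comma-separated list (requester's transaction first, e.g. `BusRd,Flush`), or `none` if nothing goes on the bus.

bus = BusRdX

  op1 P1: store L2 := 54 → I/M on L2; bus BusRdX; mem=70
  op2 P0: load  L2 → S/S on L2; bus BusRd Flush; mem=54
  op3 P1: store L2 := 34 → I/M on L2; bus BusRdX; mem=54
  op4 P0: load  L1 → S/I on L1; bus BusRd; mem=30
  op5 P1: store L1 := 98 → I/M on L1; bus BusRdX; mem=30
  op6 P0: load  L0 → S/I on L0; bus BusRd; mem=20
  op7 P0: store L1 := 75 → M/I on L1; bus BusRdX Flush; mem=98
  op8 P0: load  L1 → M/I on L1; bus (none); mem=98
  op9 P0: load  L0 → S/I on L0; bus (none); mem=20
  op10 P0: load  L1 → M/I on L1; bus (none); mem=98
  op11 P1: store L2 := 50 → I/M on L2; bus (none); mem=54
  op12 P0: load  L2 → S/S on L2; bus BusRd Flush; mem=50
  op13 P0: load  L1 → M/I on L1; bus (none); mem=98
  op14 P1: store L0 := 76 → I/M on L0; bus BusRdX; mem=20
  op15 P1: load  L2 → S/S on L2; bus (none); mem=50
  op16 P0: load  L2 → S/S on L2; bus (none); mem=50
  op17 P0: load  L2 → S/S on L2; bus (none); mem=50
  op18 P0: store L1 := 86 → M/I on L1; bus (none); mem=98
  op19 P0: load  L2 → S/S on L2; bus (none); mem=50
  op20 P1: store L2 := 55 → I/M on L2; bus BusRdX; mem=50
  op21 P1: store L0 := 10 → I/M on L0; bus (none); mem=20
  op22 P0: store L2 := 4 → M/I on L2; bus BusRdX Flush; mem=55
  op23 P1: load  L2 → S/S on L2; bus BusRd Flush; mem=4
  op24 P0: store L2 := 99 → M/I on L2; bus BusRdX; mem=4
  op25 P1: load  L2 → S/S on L2; bus BusRd Flush; mem=99
  op26 P1: store L1 := 46 → I/M on L1; bus BusRdX Flush; mem=86
  op27 P1: load  L2 → S/S on L2; bus (none); mem=99
  op28 P1: store L2 := 67 → I/M on L2; bus BusRdX; mem=99
  op29 P1: load  L2 → I/M on L2; bus (none); mem=99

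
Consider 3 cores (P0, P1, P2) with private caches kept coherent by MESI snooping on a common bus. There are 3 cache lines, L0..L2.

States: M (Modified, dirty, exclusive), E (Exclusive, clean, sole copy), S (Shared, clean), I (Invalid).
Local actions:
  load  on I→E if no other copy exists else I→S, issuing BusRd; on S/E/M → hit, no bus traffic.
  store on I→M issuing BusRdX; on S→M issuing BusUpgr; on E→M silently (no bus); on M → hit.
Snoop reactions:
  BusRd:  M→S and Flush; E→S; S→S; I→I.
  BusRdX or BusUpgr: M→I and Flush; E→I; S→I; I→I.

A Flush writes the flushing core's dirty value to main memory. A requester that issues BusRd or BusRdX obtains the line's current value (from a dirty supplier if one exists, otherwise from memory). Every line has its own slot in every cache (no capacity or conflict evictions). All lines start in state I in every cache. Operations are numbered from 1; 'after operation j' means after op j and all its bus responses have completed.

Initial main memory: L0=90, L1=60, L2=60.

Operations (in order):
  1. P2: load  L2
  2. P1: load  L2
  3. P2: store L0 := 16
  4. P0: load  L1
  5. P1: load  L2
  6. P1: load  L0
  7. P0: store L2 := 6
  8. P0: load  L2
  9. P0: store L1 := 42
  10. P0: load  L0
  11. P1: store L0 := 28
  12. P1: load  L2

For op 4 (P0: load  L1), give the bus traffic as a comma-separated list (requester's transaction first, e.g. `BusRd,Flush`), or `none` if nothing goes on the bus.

bus = BusRd

step 1: P2: load  L2  ⟶  IIE  (L2)  txn=BusRd  M[L2]=60
step 2: P1: load  L2  ⟶  ISS  (L2)  txn=BusRd  M[L2]=60
step 3: P2: store L0 := 16  ⟶  IIM  (L0)  txn=BusRdX  M[L0]=90
step 4: P0: load  L1  ⟶  EII  (L1)  txn=BusRd  M[L1]=60
step 5: P1: load  L2  ⟶  ISS  (L2)  txn=∅  M[L2]=60
step 6: P1: load  L0  ⟶  ISS  (L0)  txn=BusRd+Flush  M[L0]=16
step 7: P0: store L2 := 6  ⟶  MII  (L2)  txn=BusRdX  M[L2]=60
step 8: P0: load  L2  ⟶  MII  (L2)  txn=∅  M[L2]=60
step 9: P0: store L1 := 42  ⟶  MII  (L1)  txn=∅  M[L1]=60
step 10: P0: load  L0  ⟶  SSS  (L0)  txn=BusRd  M[L0]=16
step 11: P1: store L0 := 28  ⟶  IMI  (L0)  txn=BusUpgr  M[L0]=16
step 12: P1: load  L2  ⟶  SSI  (L2)  txn=BusRd+Flush  M[L2]=6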